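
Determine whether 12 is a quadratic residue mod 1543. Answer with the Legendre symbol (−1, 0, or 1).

Pull out 2^2: since 1543 ≡ 7 (mod 8), (2/1543) = +1, so (2/1543)^2 = +1.
Reciprocity: 3 ≡ 3 and 1543 ≡ 3 (mod 4), so (3/1543) = −(1543/3).
Reduce top mod 3: now compute (1/3).
Reached (1/3) = 1. Collecting the sign flips along the way, the symbol is -1.

-1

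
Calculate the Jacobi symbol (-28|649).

-1

First reduce: -28 ≡ 621 (mod 649).
Reciprocity: 621 ≡ 1 and 649 ≡ 1 (mod 4), so (621/649) = +(649/621).
Reduce top mod 621: now compute (28/621).
Pull out 2^2: since 621 ≡ 5 (mod 8), (2/621) = -1, so (2/621)^2 = +1.
Reciprocity: 7 ≡ 3 and 621 ≡ 1 (mod 4), so (7/621) = +(621/7).
Reduce top mod 7: now compute (5/7).
Reciprocity: 5 ≡ 1 and 7 ≡ 3 (mod 4), so (5/7) = +(7/5).
Reduce top mod 5: now compute (2/5).
Pull out 2: since 5 ≡ 5 (mod 8), (2/5) = -1.
Reached (1/5) = 1. Collecting the sign flips along the way, the symbol is -1.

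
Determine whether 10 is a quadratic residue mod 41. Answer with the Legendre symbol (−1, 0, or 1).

1

Euler's criterion: (10/41) ≡ 10^20 (mod 41).
10^2 ≡ 18 (mod 41)
10^4 ≡ 37 (mod 41)
10^8 ≡ 16 (mod 41)
10^16 ≡ 10 (mod 41)
10^20 = 10^(16+4) ≡ 1 (mod 41).
Result is 1, so (10/41) = 1.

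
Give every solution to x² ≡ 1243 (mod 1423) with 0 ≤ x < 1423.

Since 1423 ≡ 3 (mod 4), a square root of 1243 is 1243^((1423+1)/4) = 1243^356 mod 1423.
Repeated squaring: 1243^2≡1094, 1243^4≡93, 1243^8≡111, 1243^16≡937, 1243^32≡1401, 1243^64≡484, 1243^128≡884, 1243^256≡229 (mod 1423).
1243^356 = 1243^(256+64+32+4) ≡ 247 (mod 1423).
Check: 247² = 61009 ≡ 1243 (mod 1423). The two roots are 247 and 1176.

247, 1176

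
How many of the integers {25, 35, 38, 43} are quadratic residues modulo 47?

1

(25/47) = +1 → QR.
(35/47) = -1 → non-residue.
(38/47) = -1 → non-residue.
(43/47) = -1 → non-residue.
Total quadratic residues among the 4: 1.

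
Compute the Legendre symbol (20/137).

Pull out 2^2: since 137 ≡ 1 (mod 8), (2/137) = +1, so (2/137)^2 = +1.
Reciprocity: 5 ≡ 1 and 137 ≡ 1 (mod 4), so (5/137) = +(137/5).
Reduce top mod 5: now compute (2/5).
Pull out 2: since 5 ≡ 5 (mod 8), (2/5) = -1.
Reached (1/5) = 1. Collecting the sign flips along the way, the symbol is -1.

-1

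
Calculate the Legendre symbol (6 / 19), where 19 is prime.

1

Euler's criterion: (6/19) ≡ 6^9 (mod 19).
6^2 ≡ 17 (mod 19)
6^4 ≡ 4 (mod 19)
6^8 ≡ 16 (mod 19)
6^9 = 6^(8+1) ≡ 1 (mod 19).
Result is 1, so (6/19) = 1.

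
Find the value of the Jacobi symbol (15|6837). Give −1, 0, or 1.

0

Reciprocity: 15 ≡ 3 and 6837 ≡ 1 (mod 4), so (15/6837) = +(6837/15).
Reduce top mod 15: now compute (12/15).
Pull out 2^2: since 15 ≡ 7 (mod 8), (2/15) = +1, so (2/15)^2 = +1.
Reciprocity: 3 ≡ 3 and 15 ≡ 3 (mod 4), so (3/15) = −(15/3).
Reduce top mod 3: now compute (0/3).
Top reduces to 0: gcd > 1, so the symbol is 0.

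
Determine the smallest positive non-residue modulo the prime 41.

3

(2/41) = +1, so 2 is a residue.
(3/41) = −1, so 3 is the smallest positive non-residue mod 41.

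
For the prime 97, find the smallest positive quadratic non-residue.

(2/97) = +1, so 2 is a residue.
(3/97) = +1, so 3 is a residue.
(4/97) = +1, so 4 is a residue.
(5/97) = −1, so 5 is the smallest positive non-residue mod 97.

5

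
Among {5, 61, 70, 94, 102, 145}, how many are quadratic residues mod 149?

4

(5/149) = +1 → QR.
(61/149) = +1 → QR.
(70/149) = -1 → non-residue.
(94/149) = -1 → non-residue.
(102/149) = +1 → QR.
(145/149) = +1 → QR.
Total quadratic residues among the 6: 4.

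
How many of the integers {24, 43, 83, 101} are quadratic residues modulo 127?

0

(24/127) = -1 → non-residue.
(43/127) = -1 → non-residue.
(83/127) = -1 → non-residue.
(101/127) = -1 → non-residue.
Total quadratic residues among the 4: 0.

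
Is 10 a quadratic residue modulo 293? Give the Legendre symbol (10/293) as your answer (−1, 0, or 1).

Pull out 2: since 293 ≡ 5 (mod 8), (2/293) = -1.
Reciprocity: 5 ≡ 1 and 293 ≡ 1 (mod 4), so (5/293) = +(293/5).
Reduce top mod 5: now compute (3/5).
Reciprocity: 3 ≡ 3 and 5 ≡ 1 (mod 4), so (3/5) = +(5/3).
Reduce top mod 3: now compute (2/3).
Pull out 2: since 3 ≡ 3 (mod 8), (2/3) = -1.
Reached (1/3) = 1. Collecting the sign flips along the way, the symbol is +1.

1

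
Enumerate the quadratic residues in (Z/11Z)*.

Square k = 1,…,5 (k and 11−k give the same square):
1²=1, 2²=4, 3²=9, 4²≡5, 5²≡3 (mod 11).
So the quadratic residues mod 11 are {1, 3, 4, 5, 9}.

1, 3, 4, 5, 9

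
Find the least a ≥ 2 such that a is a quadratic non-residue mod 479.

(2/479) = +1, so 2 is a residue.
(3/479) = +1, so 3 is a residue.
(4/479) = +1, so 4 is a residue.
(5/479) = +1, so 5 is a residue.
(6/479) = +1, so 6 is a residue.
(7/479) = +1, so 7 is a residue.
(8/479) = +1, so 8 is a residue.
(9/479) = +1, so 9 is a residue.
(10/479) = +1, so 10 is a residue.
(11/479) = +1, so 11 is a residue.
(12/479) = +1, so 12 is a residue.
(13/479) = −1, so 13 is the smallest positive non-residue mod 479.

13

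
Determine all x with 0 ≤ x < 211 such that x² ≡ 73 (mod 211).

Since 211 ≡ 3 (mod 4), a square root of 73 is 73^((211+1)/4) = 73^53 mod 211.
Repeated squaring: 73^2≡54, 73^4≡173, 73^8≡178, 73^16≡34, 73^32≡101 (mod 211).
73^53 = 73^(32+16+4+1) ≡ 101 (mod 211).
Check: 101² = 10201 ≡ 73 (mod 211). The two roots are 101 and 110.

101, 110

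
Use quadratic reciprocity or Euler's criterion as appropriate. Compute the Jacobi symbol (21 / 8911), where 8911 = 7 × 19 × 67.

Reciprocity: 21 ≡ 1 and 8911 ≡ 3 (mod 4), so (21/8911) = +(8911/21).
Reduce top mod 21: now compute (7/21).
Reciprocity: 7 ≡ 3 and 21 ≡ 1 (mod 4), so (7/21) = +(21/7).
Reduce top mod 7: now compute (0/7).
Top reduces to 0: gcd > 1, so the symbol is 0.

0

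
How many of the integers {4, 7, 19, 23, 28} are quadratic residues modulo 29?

4

(4/29) = +1 → QR.
(7/29) = +1 → QR.
(19/29) = -1 → non-residue.
(23/29) = +1 → QR.
(28/29) = +1 → QR.
Total quadratic residues among the 5: 4.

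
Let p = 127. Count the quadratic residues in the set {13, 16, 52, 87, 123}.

4

(13/127) = +1 → QR.
(16/127) = +1 → QR.
(52/127) = +1 → QR.
(87/127) = +1 → QR.
(123/127) = -1 → non-residue.
Total quadratic residues among the 5: 4.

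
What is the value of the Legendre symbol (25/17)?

1

First reduce: 25 ≡ 8 (mod 17).
Pull out 2^3: since 17 ≡ 1 (mod 8), (2/17) = +1, so (2/17)^3 = +1.
Reached (1/17) = 1. Collecting the sign flips along the way, the symbol is +1.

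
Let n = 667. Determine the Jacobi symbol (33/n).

Reciprocity: 33 ≡ 1 and 667 ≡ 3 (mod 4), so (33/667) = +(667/33).
Reduce top mod 33: now compute (7/33).
Reciprocity: 7 ≡ 3 and 33 ≡ 1 (mod 4), so (7/33) = +(33/7).
Reduce top mod 7: now compute (5/7).
Reciprocity: 5 ≡ 1 and 7 ≡ 3 (mod 4), so (5/7) = +(7/5).
Reduce top mod 5: now compute (2/5).
Pull out 2: since 5 ≡ 5 (mod 8), (2/5) = -1.
Reached (1/5) = 1. Collecting the sign flips along the way, the symbol is -1.

-1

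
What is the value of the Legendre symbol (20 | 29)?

Euler's criterion: (20/29) ≡ 20^14 (mod 29).
20^2 ≡ 23 (mod 29)
20^4 ≡ 7 (mod 29)
20^8 ≡ 20 (mod 29)
20^14 = 20^(8+4+2) ≡ 1 (mod 29).
Result is 1, so (20/29) = 1.

1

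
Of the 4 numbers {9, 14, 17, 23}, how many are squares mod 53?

(9/53) = +1 → QR.
(14/53) = -1 → non-residue.
(17/53) = +1 → QR.
(23/53) = -1 → non-residue.
Total quadratic residues among the 4: 2.

2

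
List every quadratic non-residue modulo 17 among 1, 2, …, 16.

3,5,6,7,10,11,12,14

Square k = 1,…,8 (k and 17−k give the same square):
1²=1, 2²=4, 3²=9, 4²=16, 5²≡8, 6²≡2, 7²≡15, 8²≡13 (mod 17).
The residues are {1, 2, 4, 8, 9, 13, 15, 16}; the non-residues are the remaining 8 nonzero classes.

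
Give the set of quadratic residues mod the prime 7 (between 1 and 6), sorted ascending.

1, 2, 4

Square k = 1,…,3 (k and 7−k give the same square):
1²=1, 2²=4, 3²≡2 (mod 7).
So the quadratic residues mod 7 are {1, 2, 4}.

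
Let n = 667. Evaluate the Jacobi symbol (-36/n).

-1

First reduce: -36 ≡ 631 (mod 667).
Reciprocity: 631 ≡ 3 and 667 ≡ 3 (mod 4), so (631/667) = −(667/631).
Reduce top mod 631: now compute (36/631).
Pull out 2^2: since 631 ≡ 7 (mod 8), (2/631) = +1, so (2/631)^2 = +1.
Reciprocity: 9 ≡ 1 and 631 ≡ 3 (mod 4), so (9/631) = +(631/9).
Reduce top mod 9: now compute (1/9).
Reached (1/9) = 1. Collecting the sign flips along the way, the symbol is -1.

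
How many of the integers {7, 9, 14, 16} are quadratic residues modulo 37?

3

(7/37) = +1 → QR.
(9/37) = +1 → QR.
(14/37) = -1 → non-residue.
(16/37) = +1 → QR.
Total quadratic residues among the 4: 3.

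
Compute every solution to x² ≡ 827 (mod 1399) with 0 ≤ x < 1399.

553, 846

Since 1399 ≡ 3 (mod 4), a square root of 827 is 827^((1399+1)/4) = 827^350 mod 1399.
Repeated squaring: 827^2≡1217, 827^4≡947, 827^8≡50, 827^16≡1101, 827^32≡667, 827^64≡7, 827^128≡49, 827^256≡1002 (mod 1399).
827^350 = 827^(256+64+16+8+4+2) ≡ 553 (mod 1399).
Check: 553² = 305809 ≡ 827 (mod 1399). The two roots are 553 and 846.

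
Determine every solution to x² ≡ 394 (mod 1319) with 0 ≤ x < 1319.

Since 1319 ≡ 3 (mod 4), a square root of 394 is 394^((1319+1)/4) = 394^330 mod 1319.
Repeated squaring: 394^2≡913, 394^4≡1280, 394^8≡202, 394^16≡1234, 394^32≡630, 394^64≡1200, 394^128≡971, 394^256≡1075 (mod 1319).
394^330 = 394^(256+64+8+2) ≡ 1064 (mod 1319).
Check: 1064² = 1132096 ≡ 394 (mod 1319). The two roots are 255 and 1064.

255, 1064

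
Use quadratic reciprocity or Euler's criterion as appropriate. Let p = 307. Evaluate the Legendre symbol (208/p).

-1

Pull out 2^4: since 307 ≡ 3 (mod 8), (2/307) = -1, so (2/307)^4 = +1.
Reciprocity: 13 ≡ 1 and 307 ≡ 3 (mod 4), so (13/307) = +(307/13).
Reduce top mod 13: now compute (8/13).
Pull out 2^3: since 13 ≡ 5 (mod 8), (2/13) = -1, so (2/13)^3 = -1.
Reached (1/13) = 1. Collecting the sign flips along the way, the symbol is -1.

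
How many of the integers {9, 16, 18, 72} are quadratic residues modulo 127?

(9/127) = +1 → QR.
(16/127) = +1 → QR.
(18/127) = +1 → QR.
(72/127) = +1 → QR.
Total quadratic residues among the 4: 4.

4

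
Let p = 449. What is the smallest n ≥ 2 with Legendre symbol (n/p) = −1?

3

(2/449) = +1, so 2 is a residue.
(3/449) = −1, so 3 is the smallest positive non-residue mod 449.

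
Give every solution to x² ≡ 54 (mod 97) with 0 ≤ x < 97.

32, 65

97 ≡ 1 (mod 4), so we find a root by search.
Trying successive values, 32² = 1024 ≡ 54 (mod 97). The other root is 97 − 32 = 65.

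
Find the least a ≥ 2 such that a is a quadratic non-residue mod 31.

(2/31) = +1, so 2 is a residue.
(3/31) = −1, so 3 is the smallest positive non-residue mod 31.

3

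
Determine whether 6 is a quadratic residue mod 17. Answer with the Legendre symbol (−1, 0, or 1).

-1

Pull out 2: since 17 ≡ 1 (mod 8), (2/17) = +1.
Reciprocity: 3 ≡ 3 and 17 ≡ 1 (mod 4), so (3/17) = +(17/3).
Reduce top mod 3: now compute (2/3).
Pull out 2: since 3 ≡ 3 (mod 8), (2/3) = -1.
Reached (1/3) = 1. Collecting the sign flips along the way, the symbol is -1.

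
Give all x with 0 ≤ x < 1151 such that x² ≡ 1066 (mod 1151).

Since 1151 ≡ 3 (mod 4), a square root of 1066 is 1066^((1151+1)/4) = 1066^288 mod 1151.
Repeated squaring: 1066^2≡319, 1066^4≡473, 1066^8≡435, 1066^16≡461, 1066^32≡737, 1066^64≡1048, 1066^128≡250, 1066^256≡346 (mod 1151).
1066^288 = 1066^(256+32) ≡ 631 (mod 1151).
Check: 631² = 398161 ≡ 1066 (mod 1151). The two roots are 520 and 631.

520, 631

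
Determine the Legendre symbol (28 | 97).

Euler's criterion: (28/97) ≡ 28^48 (mod 97).
28^2 ≡ 8 (mod 97)
28^4 ≡ 64 (mod 97)
28^8 ≡ 22 (mod 97)
28^16 ≡ 96 (mod 97)
28^32 ≡ 1 (mod 97)
28^48 = 28^(32+16) ≡ 96 (mod 97).
Result is 96 ≡ −1, so (28/97) = −1.

-1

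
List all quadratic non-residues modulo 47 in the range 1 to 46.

5, 10, 11, 13, 15, 19, 20, 22, 23, 26, 29, 30, 31, 33, 35, 38, 39, 40, 41, 43, 44, 45, 46

Square k = 1,…,23 (k and 47−k give the same square):
1²=1, 2²=4, 3²=9, 4²=16, 5²=25, 6²=36, 7²≡2, 8²≡17, 9²≡34, 10²≡6, 11²≡27, 12²≡3, 13²≡28, 14²≡8, 15²≡37, 16²≡21, 17²≡7, 18²≡42, 19²≡32, 20²≡24, 21²≡18, 22²≡14, 23²≡12 (mod 47).
The residues are {1, 2, 3, 4, 6, 7, 8, 9, 12, 14, 16, 17, 18, 21, 24, 25, 27, 28, 32, 34, 36, 37, 42}; the non-residues are the remaining 23 nonzero classes.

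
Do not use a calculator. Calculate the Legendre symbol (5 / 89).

1

Euler's criterion: (5/89) ≡ 5^44 (mod 89).
5^2 ≡ 25 (mod 89)
5^4 ≡ 2 (mod 89)
5^8 ≡ 4 (mod 89)
5^16 ≡ 16 (mod 89)
5^32 ≡ 78 (mod 89)
5^44 = 5^(32+8+4) ≡ 1 (mod 89).
Result is 1, so (5/89) = 1.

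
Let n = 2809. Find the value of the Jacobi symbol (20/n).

Pull out 2^2: since 2809 ≡ 1 (mod 8), (2/2809) = +1, so (2/2809)^2 = +1.
Reciprocity: 5 ≡ 1 and 2809 ≡ 1 (mod 4), so (5/2809) = +(2809/5).
Reduce top mod 5: now compute (4/5).
Pull out 2^2: since 5 ≡ 5 (mod 8), (2/5) = -1, so (2/5)^2 = +1.
Reached (1/5) = 1. Collecting the sign flips along the way, the symbol is +1.

1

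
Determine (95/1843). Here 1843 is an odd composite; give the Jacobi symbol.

0

Reciprocity: 95 ≡ 3 and 1843 ≡ 3 (mod 4), so (95/1843) = −(1843/95).
Reduce top mod 95: now compute (38/95).
Pull out 2: since 95 ≡ 7 (mod 8), (2/95) = +1.
Reciprocity: 19 ≡ 3 and 95 ≡ 3 (mod 4), so (19/95) = −(95/19).
Reduce top mod 19: now compute (0/19).
Top reduces to 0: gcd > 1, so the symbol is 0.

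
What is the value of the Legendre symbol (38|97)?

Euler's criterion: (38/97) ≡ 38^48 (mod 97).
38^2 ≡ 86 (mod 97)
38^4 ≡ 24 (mod 97)
38^8 ≡ 91 (mod 97)
38^16 ≡ 36 (mod 97)
38^32 ≡ 35 (mod 97)
38^48 = 38^(32+16) ≡ 96 (mod 97).
Result is 96 ≡ −1, so (38/97) = −1.

-1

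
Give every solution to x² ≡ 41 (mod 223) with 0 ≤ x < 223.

34, 189

Since 223 ≡ 3 (mod 4), a square root of 41 is 41^((223+1)/4) = 41^56 mod 223.
Repeated squaring: 41^2≡120, 41^4≡128, 41^8≡105, 41^16≡98, 41^32≡15 (mod 223).
41^56 = 41^(32+16+8) ≡ 34 (mod 223).
Check: 34² = 1156 ≡ 41 (mod 223). The two roots are 34 and 189.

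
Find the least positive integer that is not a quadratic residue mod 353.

(2/353) = +1, so 2 is a residue.
(3/353) = −1, so 3 is the smallest positive non-residue mod 353.

3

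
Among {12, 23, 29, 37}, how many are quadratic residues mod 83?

4

(12/83) = +1 → QR.
(23/83) = +1 → QR.
(29/83) = +1 → QR.
(37/83) = +1 → QR.
Total quadratic residues among the 4: 4.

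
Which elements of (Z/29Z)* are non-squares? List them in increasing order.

Square k = 1,…,14 (k and 29−k give the same square):
1²=1, 2²=4, 3²=9, 4²=16, 5²=25, 6²≡7, 7²≡20, 8²≡6, 9²≡23, 10²≡13, 11²≡5, 12²≡28, 13²≡24, 14²≡22 (mod 29).
The residues are {1, 4, 5, 6, 7, 9, 13, 16, 20, 22, 23, 24, 25, 28}; the non-residues are the remaining 14 nonzero classes.

2,3,8,10,11,12,14,15,17,18,19,21,26,27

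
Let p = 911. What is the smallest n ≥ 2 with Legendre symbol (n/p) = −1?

(2/911) = +1, so 2 is a residue.
(3/911) = +1, so 3 is a residue.
(4/911) = +1, so 4 is a residue.
(5/911) = +1, so 5 is a residue.
(6/911) = +1, so 6 is a residue.
(7/911) = −1, so 7 is the smallest positive non-residue mod 911.

7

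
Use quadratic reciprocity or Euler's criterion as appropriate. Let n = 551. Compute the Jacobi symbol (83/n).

Reciprocity: 83 ≡ 3 and 551 ≡ 3 (mod 4), so (83/551) = −(551/83).
Reduce top mod 83: now compute (53/83).
Reciprocity: 53 ≡ 1 and 83 ≡ 3 (mod 4), so (53/83) = +(83/53).
Reduce top mod 53: now compute (30/53).
Pull out 2: since 53 ≡ 5 (mod 8), (2/53) = -1.
Reciprocity: 15 ≡ 3 and 53 ≡ 1 (mod 4), so (15/53) = +(53/15).
Reduce top mod 15: now compute (8/15).
Pull out 2^3: since 15 ≡ 7 (mod 8), (2/15) = +1, so (2/15)^3 = +1.
Reached (1/15) = 1. Collecting the sign flips along the way, the symbol is +1.

1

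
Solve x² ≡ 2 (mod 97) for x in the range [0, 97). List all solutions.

97 ≡ 1 (mod 4), so we find a root by search.
Trying successive values, 14² = 196 ≡ 2 (mod 97). The other root is 97 − 14 = 83.

14, 83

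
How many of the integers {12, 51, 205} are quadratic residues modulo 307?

(12/307) = -1 → non-residue.
(51/307) = -1 → non-residue.
(205/307) = -1 → non-residue.
Total quadratic residues among the 3: 0.

0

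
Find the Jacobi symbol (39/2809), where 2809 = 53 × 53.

Reciprocity: 39 ≡ 3 and 2809 ≡ 1 (mod 4), so (39/2809) = +(2809/39).
Reduce top mod 39: now compute (1/39).
Reached (1/39) = 1. Collecting the sign flips along the way, the symbol is +1.

1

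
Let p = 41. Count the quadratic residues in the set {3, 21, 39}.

2

(3/41) = -1 → non-residue.
(21/41) = +1 → QR.
(39/41) = +1 → QR.
Total quadratic residues among the 3: 2.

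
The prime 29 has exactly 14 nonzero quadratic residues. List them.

1 4 5 6 7 9 13 16 20 22 23 24 25 28

Square k = 1,…,14 (k and 29−k give the same square):
1²=1, 2²=4, 3²=9, 4²=16, 5²=25, 6²≡7, 7²≡20, 8²≡6, 9²≡23, 10²≡13, 11²≡5, 12²≡28, 13²≡24, 14²≡22 (mod 29).
So the quadratic residues mod 29 are {1, 4, 5, 6, 7, 9, 13, 16, 20, 22, 23, 24, 25, 28}.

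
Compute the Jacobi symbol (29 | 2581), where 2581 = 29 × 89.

Reciprocity: 29 ≡ 1 and 2581 ≡ 1 (mod 4), so (29/2581) = +(2581/29).
Reduce top mod 29: now compute (0/29).
Top reduces to 0: gcd > 1, so the symbol is 0.

0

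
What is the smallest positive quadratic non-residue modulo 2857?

(2/2857) = +1, so 2 is a residue.
(3/2857) = +1, so 3 is a residue.
(4/2857) = +1, so 4 is a residue.
(5/2857) = −1, so 5 is the smallest positive non-residue mod 2857.

5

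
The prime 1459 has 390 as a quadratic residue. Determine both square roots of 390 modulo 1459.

43, 1416

Since 1459 ≡ 3 (mod 4), a square root of 390 is 390^((1459+1)/4) = 390^365 mod 1459.
Repeated squaring: 390^2≡364, 390^4≡1186, 390^8≡120, 390^16≡1269, 390^32≡1084, 390^64≡561, 390^128≡1036, 390^256≡931 (mod 1459).
390^365 = 390^(256+64+32+8+4+1) ≡ 1416 (mod 1459).
Check: 1416² = 2005056 ≡ 390 (mod 1459). The two roots are 43 and 1416.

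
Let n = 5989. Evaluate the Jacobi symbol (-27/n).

1

First reduce: -27 ≡ 5962 (mod 5989).
Pull out 2: since 5989 ≡ 5 (mod 8), (2/5989) = -1.
Reciprocity: 2981 ≡ 1 and 5989 ≡ 1 (mod 4), so (2981/5989) = +(5989/2981).
Reduce top mod 2981: now compute (27/2981).
Reciprocity: 27 ≡ 3 and 2981 ≡ 1 (mod 4), so (27/2981) = +(2981/27).
Reduce top mod 27: now compute (11/27).
Reciprocity: 11 ≡ 3 and 27 ≡ 3 (mod 4), so (11/27) = −(27/11).
Reduce top mod 11: now compute (5/11).
Reciprocity: 5 ≡ 1 and 11 ≡ 3 (mod 4), so (5/11) = +(11/5).
Reduce top mod 5: now compute (1/5).
Reached (1/5) = 1. Collecting the sign flips along the way, the symbol is +1.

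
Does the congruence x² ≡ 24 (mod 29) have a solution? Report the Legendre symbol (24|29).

Pull out 2^3: since 29 ≡ 5 (mod 8), (2/29) = -1, so (2/29)^3 = -1.
Reciprocity: 3 ≡ 3 and 29 ≡ 1 (mod 4), so (3/29) = +(29/3).
Reduce top mod 3: now compute (2/3).
Pull out 2: since 3 ≡ 3 (mod 8), (2/3) = -1.
Reached (1/3) = 1. Collecting the sign flips along the way, the symbol is +1.

1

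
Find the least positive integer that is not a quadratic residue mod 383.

(2/383) = +1, so 2 is a residue.
(3/383) = +1, so 3 is a residue.
(4/383) = +1, so 4 is a residue.
(5/383) = −1, so 5 is the smallest positive non-residue mod 383.

5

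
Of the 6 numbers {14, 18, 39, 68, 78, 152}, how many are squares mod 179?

(14/179) = +1 → QR.
(18/179) = -1 → non-residue.
(39/179) = +1 → QR.
(68/179) = +1 → QR.
(78/179) = -1 → non-residue.
(152/179) = -1 → non-residue.
Total quadratic residues among the 6: 3.

3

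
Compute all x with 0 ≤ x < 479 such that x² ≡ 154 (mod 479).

Since 479 ≡ 3 (mod 4), a square root of 154 is 154^((479+1)/4) = 154^120 mod 479.
Repeated squaring: 154^2≡245, 154^4≡150, 154^8≡466, 154^16≡169, 154^32≡300, 154^64≡427 (mod 479).
154^120 = 154^(64+32+16+8) ≡ 271 (mod 479).
Check: 271² = 73441 ≡ 154 (mod 479). The two roots are 208 and 271.

208, 271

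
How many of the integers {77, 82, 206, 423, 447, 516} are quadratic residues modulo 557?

(77/557) = -1 → non-residue.
(82/557) = +1 → QR.
(206/557) = +1 → QR.
(423/557) = -1 → non-residue.
(447/557) = -1 → non-residue.
(516/557) = -1 → non-residue.
Total quadratic residues among the 6: 2.

2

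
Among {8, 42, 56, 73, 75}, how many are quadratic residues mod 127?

(8/127) = +1 → QR.
(42/127) = +1 → QR.
(56/127) = -1 → non-residue.
(73/127) = +1 → QR.
(75/127) = -1 → non-residue.
Total quadratic residues among the 5: 3.

3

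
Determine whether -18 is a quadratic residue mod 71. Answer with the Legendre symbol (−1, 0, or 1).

First reduce: -18 ≡ 53 (mod 71).
Reciprocity: 53 ≡ 1 and 71 ≡ 3 (mod 4), so (53/71) = +(71/53).
Reduce top mod 53: now compute (18/53).
Pull out 2: since 53 ≡ 5 (mod 8), (2/53) = -1.
Reciprocity: 9 ≡ 1 and 53 ≡ 1 (mod 4), so (9/53) = +(53/9).
Reduce top mod 9: now compute (8/9).
Pull out 2^3: since 9 ≡ 1 (mod 8), (2/9) = +1, so (2/9)^3 = +1.
Reached (1/9) = 1. Collecting the sign flips along the way, the symbol is -1.

-1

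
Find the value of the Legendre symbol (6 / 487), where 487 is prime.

-1

Pull out 2: since 487 ≡ 7 (mod 8), (2/487) = +1.
Reciprocity: 3 ≡ 3 and 487 ≡ 3 (mod 4), so (3/487) = −(487/3).
Reduce top mod 3: now compute (1/3).
Reached (1/3) = 1. Collecting the sign flips along the way, the symbol is -1.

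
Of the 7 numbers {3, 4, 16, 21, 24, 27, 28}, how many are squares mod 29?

(3/29) = -1 → non-residue.
(4/29) = +1 → QR.
(16/29) = +1 → QR.
(21/29) = -1 → non-residue.
(24/29) = +1 → QR.
(27/29) = -1 → non-residue.
(28/29) = +1 → QR.
Total quadratic residues among the 7: 4.

4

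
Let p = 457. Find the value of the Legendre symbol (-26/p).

First reduce: -26 ≡ 431 (mod 457).
Reciprocity: 431 ≡ 3 and 457 ≡ 1 (mod 4), so (431/457) = +(457/431).
Reduce top mod 431: now compute (26/431).
Pull out 2: since 431 ≡ 7 (mod 8), (2/431) = +1.
Reciprocity: 13 ≡ 1 and 431 ≡ 3 (mod 4), so (13/431) = +(431/13).
Reduce top mod 13: now compute (2/13).
Pull out 2: since 13 ≡ 5 (mod 8), (2/13) = -1.
Reached (1/13) = 1. Collecting the sign flips along the way, the symbol is -1.

-1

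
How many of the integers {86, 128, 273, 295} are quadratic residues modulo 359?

2

(86/359) = -1 → non-residue.
(128/359) = +1 → QR.
(273/359) = +1 → QR.
(295/359) = -1 → non-residue.
Total quadratic residues among the 4: 2.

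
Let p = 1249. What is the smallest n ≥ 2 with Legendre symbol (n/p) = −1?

(2/1249) = +1, so 2 is a residue.
(3/1249) = +1, so 3 is a residue.
(4/1249) = +1, so 4 is a residue.
(5/1249) = +1, so 5 is a residue.
(6/1249) = +1, so 6 is a residue.
(7/1249) = −1, so 7 is the smallest positive non-residue mod 1249.

7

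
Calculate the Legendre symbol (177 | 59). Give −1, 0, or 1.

First reduce: 177 ≡ 0 (mod 59).
Top reduces to 0: gcd > 1, so the symbol is 0.

0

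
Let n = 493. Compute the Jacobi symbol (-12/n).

First reduce: -12 ≡ 481 (mod 493).
Reciprocity: 481 ≡ 1 and 493 ≡ 1 (mod 4), so (481/493) = +(493/481).
Reduce top mod 481: now compute (12/481).
Pull out 2^2: since 481 ≡ 1 (mod 8), (2/481) = +1, so (2/481)^2 = +1.
Reciprocity: 3 ≡ 3 and 481 ≡ 1 (mod 4), so (3/481) = +(481/3).
Reduce top mod 3: now compute (1/3).
Reached (1/3) = 1. Collecting the sign flips along the way, the symbol is +1.

1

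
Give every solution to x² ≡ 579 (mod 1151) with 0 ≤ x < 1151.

Since 1151 ≡ 3 (mod 4), a square root of 579 is 579^((1151+1)/4) = 579^288 mod 1151.
Repeated squaring: 579^2≡300, 579^4≡222, 579^8≡942, 579^16≡1094, 579^32≡947, 579^64≡180, 579^128≡172, 579^256≡809 (mod 1151).
579^288 = 579^(256+32) ≡ 708 (mod 1151).
Check: 708² = 501264 ≡ 579 (mod 1151). The two roots are 443 and 708.

443, 708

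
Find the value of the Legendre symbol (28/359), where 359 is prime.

-1

Pull out 2^2: since 359 ≡ 7 (mod 8), (2/359) = +1, so (2/359)^2 = +1.
Reciprocity: 7 ≡ 3 and 359 ≡ 3 (mod 4), so (7/359) = −(359/7).
Reduce top mod 7: now compute (2/7).
Pull out 2: since 7 ≡ 7 (mod 8), (2/7) = +1.
Reached (1/7) = 1. Collecting the sign flips along the way, the symbol is -1.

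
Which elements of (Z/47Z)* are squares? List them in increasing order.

1,2,3,4,6,7,8,9,12,14,16,17,18,21,24,25,27,28,32,34,36,37,42

Square k = 1,…,23 (k and 47−k give the same square):
1²=1, 2²=4, 3²=9, 4²=16, 5²=25, 6²=36, 7²≡2, 8²≡17, 9²≡34, 10²≡6, 11²≡27, 12²≡3, 13²≡28, 14²≡8, 15²≡37, 16²≡21, 17²≡7, 18²≡42, 19²≡32, 20²≡24, 21²≡18, 22²≡14, 23²≡12 (mod 47).
So the quadratic residues mod 47 are {1, 2, 3, 4, 6, 7, 8, 9, 12, 14, 16, 17, 18, 21, 24, 25, 27, 28, 32, 34, 36, 37, 42}.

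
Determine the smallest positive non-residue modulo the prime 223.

(2/223) = +1, so 2 is a residue.
(3/223) = −1, so 3 is the smallest positive non-residue mod 223.

3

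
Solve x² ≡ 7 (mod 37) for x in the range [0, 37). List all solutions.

37 ≡ 1 (mod 4), so we find a root by search.
Trying successive values, 9² = 81 ≡ 7 (mod 37). The other root is 37 − 9 = 28.

9, 28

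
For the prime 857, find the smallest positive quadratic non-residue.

3

(2/857) = +1, so 2 is a residue.
(3/857) = −1, so 3 is the smallest positive non-residue mod 857.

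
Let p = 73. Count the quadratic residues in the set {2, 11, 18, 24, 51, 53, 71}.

4

(2/73) = +1 → QR.
(11/73) = -1 → non-residue.
(18/73) = +1 → QR.
(24/73) = +1 → QR.
(51/73) = -1 → non-residue.
(53/73) = -1 → non-residue.
(71/73) = +1 → QR.
Total quadratic residues among the 7: 4.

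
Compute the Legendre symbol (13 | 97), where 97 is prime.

-1

Reciprocity: 13 ≡ 1 and 97 ≡ 1 (mod 4), so (13/97) = +(97/13).
Reduce top mod 13: now compute (6/13).
Pull out 2: since 13 ≡ 5 (mod 8), (2/13) = -1.
Reciprocity: 3 ≡ 3 and 13 ≡ 1 (mod 4), so (3/13) = +(13/3).
Reduce top mod 3: now compute (1/3).
Reached (1/3) = 1. Collecting the sign flips along the way, the symbol is -1.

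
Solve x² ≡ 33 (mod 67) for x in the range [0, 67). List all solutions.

Since 67 ≡ 3 (mod 4), a square root of 33 is 33^((67+1)/4) = 33^17 mod 67.
Repeated squaring: 33^2≡17, 33^4≡21, 33^8≡39, 33^16≡47 (mod 67).
33^17 = 33^(16+1) ≡ 10 (mod 67).
Check: 10² = 100 ≡ 33 (mod 67). The two roots are 10 and 57.

10, 57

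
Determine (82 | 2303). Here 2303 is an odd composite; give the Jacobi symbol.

-1

Pull out 2: since 2303 ≡ 7 (mod 8), (2/2303) = +1.
Reciprocity: 41 ≡ 1 and 2303 ≡ 3 (mod 4), so (41/2303) = +(2303/41).
Reduce top mod 41: now compute (7/41).
Reciprocity: 7 ≡ 3 and 41 ≡ 1 (mod 4), so (7/41) = +(41/7).
Reduce top mod 7: now compute (6/7).
Pull out 2: since 7 ≡ 7 (mod 8), (2/7) = +1.
Reciprocity: 3 ≡ 3 and 7 ≡ 3 (mod 4), so (3/7) = −(7/3).
Reduce top mod 3: now compute (1/3).
Reached (1/3) = 1. Collecting the sign flips along the way, the symbol is -1.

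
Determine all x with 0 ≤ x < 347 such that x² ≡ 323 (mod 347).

Since 347 ≡ 3 (mod 4), a square root of 323 is 323^((347+1)/4) = 323^87 mod 347.
Repeated squaring: 323^2≡229, 323^4≡44, 323^8≡201, 323^16≡149, 323^32≡340, 323^64≡49 (mod 347).
323^87 = 323^(64+16+4+2+1) ≡ 143 (mod 347).
Check: 143² = 20449 ≡ 323 (mod 347). The two roots are 143 and 204.

143, 204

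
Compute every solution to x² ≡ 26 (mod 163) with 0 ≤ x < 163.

Since 163 ≡ 3 (mod 4), a square root of 26 is 26^((163+1)/4) = 26^41 mod 163.
Repeated squaring: 26^2≡24, 26^4≡87, 26^8≡71, 26^16≡151, 26^32≡144 (mod 163).
26^41 = 26^(32+8+1) ≡ 134 (mod 163).
Check: 134² = 17956 ≡ 26 (mod 163). The two roots are 29 and 134.

29, 134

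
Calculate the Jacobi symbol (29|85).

-1

Reciprocity: 29 ≡ 1 and 85 ≡ 1 (mod 4), so (29/85) = +(85/29).
Reduce top mod 29: now compute (27/29).
Reciprocity: 27 ≡ 3 and 29 ≡ 1 (mod 4), so (27/29) = +(29/27).
Reduce top mod 27: now compute (2/27).
Pull out 2: since 27 ≡ 3 (mod 8), (2/27) = -1.
Reached (1/27) = 1. Collecting the sign flips along the way, the symbol is -1.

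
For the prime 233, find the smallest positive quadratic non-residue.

3

(2/233) = +1, so 2 is a residue.
(3/233) = −1, so 3 is the smallest positive non-residue mod 233.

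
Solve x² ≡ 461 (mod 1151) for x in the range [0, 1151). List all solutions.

Since 1151 ≡ 3 (mod 4), a square root of 461 is 461^((1151+1)/4) = 461^288 mod 1151.
Repeated squaring: 461^2≡737, 461^4≡1048, 461^8≡250, 461^16≡346, 461^32≡12, 461^64≡144, 461^128≡18, 461^256≡324 (mod 1151).
461^288 = 461^(256+32) ≡ 435 (mod 1151).
Check: 435² = 189225 ≡ 461 (mod 1151). The two roots are 435 and 716.

435, 716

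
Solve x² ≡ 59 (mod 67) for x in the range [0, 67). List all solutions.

27, 40

Since 67 ≡ 3 (mod 4), a square root of 59 is 59^((67+1)/4) = 59^17 mod 67.
Repeated squaring: 59^2≡64, 59^4≡9, 59^8≡14, 59^16≡62 (mod 67).
59^17 = 59^(16+1) ≡ 40 (mod 67).
Check: 40² = 1600 ≡ 59 (mod 67). The two roots are 27 and 40.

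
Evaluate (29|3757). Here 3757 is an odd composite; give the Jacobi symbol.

Reciprocity: 29 ≡ 1 and 3757 ≡ 1 (mod 4), so (29/3757) = +(3757/29).
Reduce top mod 29: now compute (16/29).
Pull out 2^4: since 29 ≡ 5 (mod 8), (2/29) = -1, so (2/29)^4 = +1.
Reached (1/29) = 1. Collecting the sign flips along the way, the symbol is +1.

1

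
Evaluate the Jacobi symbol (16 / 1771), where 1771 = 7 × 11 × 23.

Pull out 2^4: since 1771 ≡ 3 (mod 8), (2/1771) = -1, so (2/1771)^4 = +1.
Reached (1/1771) = 1. Collecting the sign flips along the way, the symbol is +1.

1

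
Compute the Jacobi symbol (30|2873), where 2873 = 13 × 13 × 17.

1

Pull out 2: since 2873 ≡ 1 (mod 8), (2/2873) = +1.
Reciprocity: 15 ≡ 3 and 2873 ≡ 1 (mod 4), so (15/2873) = +(2873/15).
Reduce top mod 15: now compute (8/15).
Pull out 2^3: since 15 ≡ 7 (mod 8), (2/15) = +1, so (2/15)^3 = +1.
Reached (1/15) = 1. Collecting the sign flips along the way, the symbol is +1.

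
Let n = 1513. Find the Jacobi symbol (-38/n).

First reduce: -38 ≡ 1475 (mod 1513).
Reciprocity: 1475 ≡ 3 and 1513 ≡ 1 (mod 4), so (1475/1513) = +(1513/1475).
Reduce top mod 1475: now compute (38/1475).
Pull out 2: since 1475 ≡ 3 (mod 8), (2/1475) = -1.
Reciprocity: 19 ≡ 3 and 1475 ≡ 3 (mod 4), so (19/1475) = −(1475/19).
Reduce top mod 19: now compute (12/19).
Pull out 2^2: since 19 ≡ 3 (mod 8), (2/19) = -1, so (2/19)^2 = +1.
Reciprocity: 3 ≡ 3 and 19 ≡ 3 (mod 4), so (3/19) = −(19/3).
Reduce top mod 3: now compute (1/3).
Reached (1/3) = 1. Collecting the sign flips along the way, the symbol is -1.

-1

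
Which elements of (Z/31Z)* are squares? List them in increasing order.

1,2,4,5,7,8,9,10,14,16,18,19,20,25,28

Square k = 1,…,15 (k and 31−k give the same square):
1²=1, 2²=4, 3²=9, 4²=16, 5²=25, 6²≡5, 7²≡18, 8²≡2, 9²≡19, 10²≡7, 11²≡28, 12²≡20, 13²≡14, 14²≡10, 15²≡8 (mod 31).
So the quadratic residues mod 31 are {1, 2, 4, 5, 7, 8, 9, 10, 14, 16, 18, 19, 20, 25, 28}.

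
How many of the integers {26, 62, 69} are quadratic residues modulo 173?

(26/173) = -1 → non-residue.
(62/173) = -1 → non-residue.
(69/173) = -1 → non-residue.
Total quadratic residues among the 3: 0.

0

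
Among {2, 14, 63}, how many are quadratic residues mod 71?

1

(2/71) = +1 → QR.
(14/71) = -1 → non-residue.
(63/71) = -1 → non-residue.
Total quadratic residues among the 3: 1.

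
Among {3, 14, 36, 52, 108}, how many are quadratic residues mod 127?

2

(3/127) = -1 → non-residue.
(14/127) = -1 → non-residue.
(36/127) = +1 → QR.
(52/127) = +1 → QR.
(108/127) = -1 → non-residue.
Total quadratic residues among the 5: 2.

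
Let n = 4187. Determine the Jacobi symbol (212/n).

0

Pull out 2^2: since 4187 ≡ 3 (mod 8), (2/4187) = -1, so (2/4187)^2 = +1.
Reciprocity: 53 ≡ 1 and 4187 ≡ 3 (mod 4), so (53/4187) = +(4187/53).
Reduce top mod 53: now compute (0/53).
Top reduces to 0: gcd > 1, so the symbol is 0.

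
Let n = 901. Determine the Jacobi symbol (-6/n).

First reduce: -6 ≡ 895 (mod 901).
Reciprocity: 895 ≡ 3 and 901 ≡ 1 (mod 4), so (895/901) = +(901/895).
Reduce top mod 895: now compute (6/895).
Pull out 2: since 895 ≡ 7 (mod 8), (2/895) = +1.
Reciprocity: 3 ≡ 3 and 895 ≡ 3 (mod 4), so (3/895) = −(895/3).
Reduce top mod 3: now compute (1/3).
Reached (1/3) = 1. Collecting the sign flips along the way, the symbol is -1.

-1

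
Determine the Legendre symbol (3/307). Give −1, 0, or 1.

Euler's criterion: (3/307) ≡ 3^153 (mod 307).
3^2 ≡ 9 (mod 307)
3^4 ≡ 81 (mod 307)
3^8 ≡ 114 (mod 307)
3^16 ≡ 102 (mod 307)
3^32 ≡ 273 (mod 307)
3^64 ≡ 235 (mod 307)
3^128 ≡ 272 (mod 307)
3^153 = 3^(128+16+8+1) ≡ 306 (mod 307).
Result is 306 ≡ −1, so (3/307) = −1.

-1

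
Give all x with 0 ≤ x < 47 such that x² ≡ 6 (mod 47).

Since 47 ≡ 3 (mod 4), a square root of 6 is 6^((47+1)/4) = 6^12 mod 47.
Repeated squaring: 6^2≡36, 6^4≡27, 6^8≡24 (mod 47).
6^12 = 6^(8+4) ≡ 37 (mod 47).
Check: 37² = 1369 ≡ 6 (mod 47). The two roots are 10 and 37.

10, 37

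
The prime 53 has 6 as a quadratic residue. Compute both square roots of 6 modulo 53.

53 ≡ 1 (mod 4), so we find a root by search.
Trying successive values, 18² = 324 ≡ 6 (mod 53). The other root is 53 − 18 = 35.

18, 35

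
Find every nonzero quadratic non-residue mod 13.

2, 5, 6, 7, 8, 11

Square k = 1,…,6 (k and 13−k give the same square):
1²=1, 2²=4, 3²=9, 4²≡3, 5²≡12, 6²≡10 (mod 13).
The residues are {1, 3, 4, 9, 10, 12}; the non-residues are the remaining 6 nonzero classes.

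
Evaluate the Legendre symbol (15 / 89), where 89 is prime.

Reciprocity: 15 ≡ 3 and 89 ≡ 1 (mod 4), so (15/89) = +(89/15).
Reduce top mod 15: now compute (14/15).
Pull out 2: since 15 ≡ 7 (mod 8), (2/15) = +1.
Reciprocity: 7 ≡ 3 and 15 ≡ 3 (mod 4), so (7/15) = −(15/7).
Reduce top mod 7: now compute (1/7).
Reached (1/7) = 1. Collecting the sign flips along the way, the symbol is -1.

-1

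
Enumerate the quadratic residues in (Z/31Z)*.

1,2,4,5,7,8,9,10,14,16,18,19,20,25,28

Square k = 1,…,15 (k and 31−k give the same square):
1²=1, 2²=4, 3²=9, 4²=16, 5²=25, 6²≡5, 7²≡18, 8²≡2, 9²≡19, 10²≡7, 11²≡28, 12²≡20, 13²≡14, 14²≡10, 15²≡8 (mod 31).
So the quadratic residues mod 31 are {1, 2, 4, 5, 7, 8, 9, 10, 14, 16, 18, 19, 20, 25, 28}.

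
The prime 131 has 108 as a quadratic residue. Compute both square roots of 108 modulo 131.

34, 97

Since 131 ≡ 3 (mod 4), a square root of 108 is 108^((131+1)/4) = 108^33 mod 131.
Repeated squaring: 108^2≡5, 108^4≡25, 108^8≡101, 108^16≡114, 108^32≡27 (mod 131).
108^33 = 108^(32+1) ≡ 34 (mod 131).
Check: 34² = 1156 ≡ 108 (mod 131). The two roots are 34 and 97.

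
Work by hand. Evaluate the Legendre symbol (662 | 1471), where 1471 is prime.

Pull out 2: since 1471 ≡ 7 (mod 8), (2/1471) = +1.
Reciprocity: 331 ≡ 3 and 1471 ≡ 3 (mod 4), so (331/1471) = −(1471/331).
Reduce top mod 331: now compute (147/331).
Reciprocity: 147 ≡ 3 and 331 ≡ 3 (mod 4), so (147/331) = −(331/147).
Reduce top mod 147: now compute (37/147).
Reciprocity: 37 ≡ 1 and 147 ≡ 3 (mod 4), so (37/147) = +(147/37).
Reduce top mod 37: now compute (36/37).
Pull out 2^2: since 37 ≡ 5 (mod 8), (2/37) = -1, so (2/37)^2 = +1.
Reciprocity: 9 ≡ 1 and 37 ≡ 1 (mod 4), so (9/37) = +(37/9).
Reduce top mod 9: now compute (1/9).
Reached (1/9) = 1. Collecting the sign flips along the way, the symbol is +1.

1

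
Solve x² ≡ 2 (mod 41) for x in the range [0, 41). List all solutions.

17, 24

41 ≡ 1 (mod 4), so we find a root by search.
Trying successive values, 17² = 289 ≡ 2 (mod 41). The other root is 41 − 17 = 24.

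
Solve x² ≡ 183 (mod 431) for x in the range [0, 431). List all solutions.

Since 431 ≡ 3 (mod 4), a square root of 183 is 183^((431+1)/4) = 183^108 mod 431.
Repeated squaring: 183^2≡302, 183^4≡263, 183^8≡209, 183^16≡150, 183^32≡88, 183^64≡417 (mod 431).
183^108 = 183^(64+32+8+4) ≡ 238 (mod 431).
Check: 238² = 56644 ≡ 183 (mod 431). The two roots are 193 and 238.

193, 238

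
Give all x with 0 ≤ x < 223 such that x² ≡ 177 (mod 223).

20, 203

Since 223 ≡ 3 (mod 4), a square root of 177 is 177^((223+1)/4) = 177^56 mod 223.
Repeated squaring: 177^2≡109, 177^4≡62, 177^8≡53, 177^16≡133, 177^32≡72 (mod 223).
177^56 = 177^(32+16+8) ≡ 203 (mod 223).
Check: 203² = 41209 ≡ 177 (mod 223). The two roots are 20 and 203.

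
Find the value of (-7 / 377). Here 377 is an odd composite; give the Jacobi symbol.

-1

First reduce: -7 ≡ 370 (mod 377).
Pull out 2: since 377 ≡ 1 (mod 8), (2/377) = +1.
Reciprocity: 185 ≡ 1 and 377 ≡ 1 (mod 4), so (185/377) = +(377/185).
Reduce top mod 185: now compute (7/185).
Reciprocity: 7 ≡ 3 and 185 ≡ 1 (mod 4), so (7/185) = +(185/7).
Reduce top mod 7: now compute (3/7).
Reciprocity: 3 ≡ 3 and 7 ≡ 3 (mod 4), so (3/7) = −(7/3).
Reduce top mod 3: now compute (1/3).
Reached (1/3) = 1. Collecting the sign flips along the way, the symbol is -1.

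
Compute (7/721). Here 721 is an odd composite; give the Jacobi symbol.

0

Reciprocity: 7 ≡ 3 and 721 ≡ 1 (mod 4), so (7/721) = +(721/7).
Reduce top mod 7: now compute (0/7).
Top reduces to 0: gcd > 1, so the symbol is 0.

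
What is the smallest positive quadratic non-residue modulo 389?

(2/389) = −1, so 2 is the smallest positive non-residue mod 389.

2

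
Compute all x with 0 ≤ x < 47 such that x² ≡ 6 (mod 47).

Since 47 ≡ 3 (mod 4), a square root of 6 is 6^((47+1)/4) = 6^12 mod 47.
Repeated squaring: 6^2≡36, 6^4≡27, 6^8≡24 (mod 47).
6^12 = 6^(8+4) ≡ 37 (mod 47).
Check: 37² = 1369 ≡ 6 (mod 47). The two roots are 10 and 37.

10, 37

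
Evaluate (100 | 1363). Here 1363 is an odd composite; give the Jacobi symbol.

1

Pull out 2^2: since 1363 ≡ 3 (mod 8), (2/1363) = -1, so (2/1363)^2 = +1.
Reciprocity: 25 ≡ 1 and 1363 ≡ 3 (mod 4), so (25/1363) = +(1363/25).
Reduce top mod 25: now compute (13/25).
Reciprocity: 13 ≡ 1 and 25 ≡ 1 (mod 4), so (13/25) = +(25/13).
Reduce top mod 13: now compute (12/13).
Pull out 2^2: since 13 ≡ 5 (mod 8), (2/13) = -1, so (2/13)^2 = +1.
Reciprocity: 3 ≡ 3 and 13 ≡ 1 (mod 4), so (3/13) = +(13/3).
Reduce top mod 3: now compute (1/3).
Reached (1/3) = 1. Collecting the sign flips along the way, the symbol is +1.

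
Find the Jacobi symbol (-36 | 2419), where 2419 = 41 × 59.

First reduce: -36 ≡ 2383 (mod 2419).
Reciprocity: 2383 ≡ 3 and 2419 ≡ 3 (mod 4), so (2383/2419) = −(2419/2383).
Reduce top mod 2383: now compute (36/2383).
Pull out 2^2: since 2383 ≡ 7 (mod 8), (2/2383) = +1, so (2/2383)^2 = +1.
Reciprocity: 9 ≡ 1 and 2383 ≡ 3 (mod 4), so (9/2383) = +(2383/9).
Reduce top mod 9: now compute (7/9).
Reciprocity: 7 ≡ 3 and 9 ≡ 1 (mod 4), so (7/9) = +(9/7).
Reduce top mod 7: now compute (2/7).
Pull out 2: since 7 ≡ 7 (mod 8), (2/7) = +1.
Reached (1/7) = 1. Collecting the sign flips along the way, the symbol is -1.

-1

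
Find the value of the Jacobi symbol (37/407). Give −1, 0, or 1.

0

Reciprocity: 37 ≡ 1 and 407 ≡ 3 (mod 4), so (37/407) = +(407/37).
Reduce top mod 37: now compute (0/37).
Top reduces to 0: gcd > 1, so the symbol is 0.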